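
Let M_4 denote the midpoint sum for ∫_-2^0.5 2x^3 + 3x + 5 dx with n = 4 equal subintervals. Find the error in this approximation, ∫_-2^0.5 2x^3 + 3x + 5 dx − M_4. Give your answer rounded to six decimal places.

Exact integral: ∫_-2^0.5 f(x) dx = -1.09375.
M_4 ≈ -0.72753906.
Error ≈ -1.09375 − (-0.72753906) ≈ -0.366211.

-0.366211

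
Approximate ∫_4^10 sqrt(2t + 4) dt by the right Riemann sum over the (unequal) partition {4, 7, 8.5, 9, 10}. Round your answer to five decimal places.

Subinterval widths: 3, 1.5, 0.5, 1.
Right endpoints: 7, 8.5, 9, 10.
f(7) ≈ 4.24264, f(8.5) ≈ 4.58258, f(9) ≈ 4.69042, f(10) ≈ 4.89898.
Sum = Σ Δt_i · f(t_i).
Sum ≈ 26.84597.

26.84597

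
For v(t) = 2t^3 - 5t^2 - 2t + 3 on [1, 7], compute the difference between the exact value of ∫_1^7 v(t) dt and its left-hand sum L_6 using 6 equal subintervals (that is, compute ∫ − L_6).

197

Exact integral: ∫_1^7 v(t) dt = 600.
L_6 = 403.
Error = 600 − 403 = 197.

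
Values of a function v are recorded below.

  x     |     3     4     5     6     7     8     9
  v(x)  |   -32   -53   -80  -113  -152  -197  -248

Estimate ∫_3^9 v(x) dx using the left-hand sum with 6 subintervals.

Δx = 1.
Sum = 1·[(-32) + (-53) + (-80) + (-113) + (-152) + (-197)] = -627.

-627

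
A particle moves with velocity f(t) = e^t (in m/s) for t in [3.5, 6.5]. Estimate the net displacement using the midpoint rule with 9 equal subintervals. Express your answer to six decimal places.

629.109589

Δt = (6.5 − 3.5)/9 = 1/3.
Midpoints: 11/3, 4, 13/3, 14/3, 5, 16/3, 17/3, 6, 19/3.
f(11/3) ≈ 39.121284, f(4) ≈ 54.598150, f(13/3) ≈ 76.197857, f(14/3) ≈ 106.342675, f(5) ≈ 148.413159, f(16/3) ≈ 207.127249, f(17/3) ≈ 289.069362, f(6) ≈ 403.428793, f(19/3) ≈ 563.030237.
Sum = Δt · [f(11/3) + f(4) + f(13/3) + ...].
Sum ≈ 629.109589.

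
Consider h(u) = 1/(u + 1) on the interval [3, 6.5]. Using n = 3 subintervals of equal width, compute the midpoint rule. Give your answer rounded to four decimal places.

0.6261

Δu = (6.5 − 3)/3 = 7/6.
Midpoints: 43/12, 4.75, 71/12.
h(43/12) = 12/55, h(4.75) = 4/23, h(71/12) = 12/83.
Sum = Δu · [h(43/12) + h(4.75) + h(71/12)].
Sum ≈ 0.6261.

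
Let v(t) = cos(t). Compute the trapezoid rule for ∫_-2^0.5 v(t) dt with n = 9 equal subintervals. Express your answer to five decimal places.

Δt = (0.5 − (-2))/9 = 5/18.
v(-2) ≈ -0.41615, v(-31/18) ≈ -0.15085, v(-13/9) ≈ 0.12602, v(-7/6) ≈ 0.39322, v(-8/9) ≈ 0.63028, v(-11/18) ≈ 0.81901, v(-1/3) ≈ 0.94496, v(-1/18) ≈ 0.99846, v(2/9) ≈ 0.97541, v(0.5) ≈ 0.87758.
T_9 = (Δt/2)·[v(t_0) + 2v(t_1) + ... + 2v(t_{8}) + v(t_9)].
Sum ≈ 1.37978.

1.37978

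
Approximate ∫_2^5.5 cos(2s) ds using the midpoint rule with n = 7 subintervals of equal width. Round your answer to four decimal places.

Δs = (5.5 − 2)/7 = 0.5.
Midpoints: 2.25, 2.75, 3.25, 3.75, 4.25, 4.75, 5.25.
f(2.25) ≈ -0.2108, f(2.75) ≈ 0.7087, f(3.25) ≈ 0.9766, f(3.75) ≈ 0.3466, f(4.25) ≈ -0.6020, f(4.75) ≈ -0.9972, f(5.25) ≈ -0.4755.
Sum = Δs · [f(2.25) + f(2.75) + f(3.25) + ...].
Sum ≈ -0.1268.

-0.1268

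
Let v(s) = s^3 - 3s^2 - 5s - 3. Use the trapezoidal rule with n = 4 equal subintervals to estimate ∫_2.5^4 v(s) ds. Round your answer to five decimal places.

Δs = (4 − 2.5)/4 = 0.375.
v(2.5) = -18.625, v(2.875) = -9425/512, v(3.25) = -16.609375, v(3.625) = -6611/512, v(4) = -7.
T_4 = (Δs/2)·[v(s_0) + 2v(s_1) + 2v(s_2) + 2v(s_3) + v(s_4)].
Sum ≈ -22.77832.

-22.77832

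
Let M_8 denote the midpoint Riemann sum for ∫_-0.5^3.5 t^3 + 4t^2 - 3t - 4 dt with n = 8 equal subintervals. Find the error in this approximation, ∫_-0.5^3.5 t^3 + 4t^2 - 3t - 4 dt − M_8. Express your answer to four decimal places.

0.7083

Exact integral: ∫_-0.5^3.5 f(t) dt ≈ 60.833333.
M_8 = 60.125.
Error ≈ 60.833333 − 60.125 ≈ 0.7083.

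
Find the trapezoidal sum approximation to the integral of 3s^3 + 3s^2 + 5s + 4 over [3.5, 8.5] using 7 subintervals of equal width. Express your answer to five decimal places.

Δs = (8.5 − 3.5)/7 = 5/7.
f(3.5) = 186.875, f(59/14) = 831135/2744, f(69/14) = 1264085/2744, f(79/14) = 1829635/2744, f(89/14) = 2545785/2744, f(99/14) = 3430535/2744, f(109/14) = 4501885/2744, f(8.5) = 2105.625.
T_7 = (Δs/2)·[f(s_0) + 2f(s_1) + ... + 2f(s_{6}) + f(s_7)].
Sum ≈ 4567.98469.

4567.98469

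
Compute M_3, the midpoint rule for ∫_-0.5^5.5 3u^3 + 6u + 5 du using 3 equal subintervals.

Δu = (5.5 − (-0.5))/3 = 2.
Midpoints: 0.5, 2.5, 4.5.
f(0.5) = 8.375, f(2.5) = 66.875, f(4.5) = 305.375.
Sum = Δu · [f(0.5) + f(2.5) + f(4.5)].
Sum = 761.25.

761.25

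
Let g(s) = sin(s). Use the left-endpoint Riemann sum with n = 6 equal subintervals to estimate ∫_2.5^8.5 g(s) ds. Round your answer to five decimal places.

Δs = (8.5 − 2.5)/6 = 1.
Left endpoints: 2.5, 3.5, 4.5, 5.5, 6.5, 7.5.
g(2.5) ≈ 0.59847, g(3.5) ≈ -0.35078, g(4.5) ≈ -0.97753, g(5.5) ≈ -0.70554, g(6.5) ≈ 0.21512, g(7.5) ≈ 0.93800.
Sum = Δs · [g(2.5) + g(3.5) + g(4.5) + ...].
Sum ≈ -0.28226.

-0.28226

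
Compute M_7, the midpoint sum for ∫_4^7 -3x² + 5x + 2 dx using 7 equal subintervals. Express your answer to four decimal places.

-190.3622

Δx = (7 − 4)/7 = 3/7.
Midpoints: 59/14, 65/14, 71/14, 5.5, 83/14, 89/14, 95/14.
f(59/14) = -5921/196, f(65/14) = -7733/196, f(71/14) = -9761/196, f(5.5) = -61.25, f(83/14) = -14465/196, f(89/14) = -17141/196, f(95/14) = -20033/196.
Sum = Δx · [f(59/14) + f(65/14) + f(71/14) + ...].
Sum ≈ -190.3622.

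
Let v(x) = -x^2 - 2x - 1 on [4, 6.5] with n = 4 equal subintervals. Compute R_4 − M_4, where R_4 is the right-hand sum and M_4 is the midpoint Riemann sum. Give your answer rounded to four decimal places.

R_4 = -108.88671875.
M_4 ≈ -98.876953.
R_4 − M_4 ≈ -10.0098.

-10.0098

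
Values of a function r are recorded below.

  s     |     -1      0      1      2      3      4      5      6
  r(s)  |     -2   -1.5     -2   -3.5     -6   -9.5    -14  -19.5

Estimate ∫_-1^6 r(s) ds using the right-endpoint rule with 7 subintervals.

Δs = 1.
Sum = 1·[(-1.5) + (-2) + (-3.5) + (-6) + (-9.5) + (-14) + (-19.5)] = -56.

-56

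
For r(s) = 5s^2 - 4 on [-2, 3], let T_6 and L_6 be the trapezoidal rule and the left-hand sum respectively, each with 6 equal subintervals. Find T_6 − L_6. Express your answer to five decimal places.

T_6 ≈ 41.2268519.
L_6 ≈ 30.8101852.
T_6 − L_6 ≈ 10.41667.

10.41667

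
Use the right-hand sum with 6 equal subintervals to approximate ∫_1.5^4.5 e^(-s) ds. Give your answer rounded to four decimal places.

0.1634

Δs = (4.5 − 1.5)/6 = 0.5.
Right endpoints: 2, 2.5, 3, 3.5, 4, 4.5.
f(2) ≈ 0.1353, f(2.5) ≈ 0.0821, f(3) ≈ 0.0498, f(3.5) ≈ 0.0302, f(4) ≈ 0.0183, f(4.5) ≈ 0.0111.
Sum = Δs · [f(2) + f(2.5) + f(3) + ...].
Sum ≈ 0.1634.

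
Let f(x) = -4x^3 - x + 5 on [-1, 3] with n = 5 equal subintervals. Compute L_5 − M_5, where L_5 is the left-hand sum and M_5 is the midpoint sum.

38.72

L_5 = -22.72.
M_5 = -61.44.
L_5 − M_5 = 38.72.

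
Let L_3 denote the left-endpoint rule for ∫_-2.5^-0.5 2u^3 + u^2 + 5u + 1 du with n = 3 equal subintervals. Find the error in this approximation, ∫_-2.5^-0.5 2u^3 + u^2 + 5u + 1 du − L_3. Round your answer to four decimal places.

12.8519

Exact integral: ∫_-2.5^-0.5 f(u) du ≈ -27.333333.
L_3 ≈ -40.185185.
Error ≈ -27.333333 − (-40.185185) ≈ 12.8519.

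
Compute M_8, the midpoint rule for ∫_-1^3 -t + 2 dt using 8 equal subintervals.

4

Δt = (3 − (-1))/8 = 0.5.
Midpoints: -0.75, -0.25, 0.25, 0.75, 1.25, 1.75, 2.25, 2.75.
f(-0.75) = 2.75, f(-0.25) = 2.25, f(0.25) = 1.75, f(0.75) = 1.25, f(1.25) = 0.75, f(1.75) = 0.25, f(2.25) = -0.25, f(2.75) = -0.75.
Sum = Δt · [f(-0.75) + f(-0.25) + f(0.25) + ...].
Sum = 4.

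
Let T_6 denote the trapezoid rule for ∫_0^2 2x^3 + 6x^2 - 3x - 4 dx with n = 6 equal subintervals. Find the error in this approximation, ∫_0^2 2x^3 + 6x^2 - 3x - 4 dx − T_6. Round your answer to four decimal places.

Exact integral: ∫_0^2 f(x) dx = 10.
T_6 ≈ 10.444444.
Error ≈ 10 − 10.444444 ≈ -0.4444.

-0.4444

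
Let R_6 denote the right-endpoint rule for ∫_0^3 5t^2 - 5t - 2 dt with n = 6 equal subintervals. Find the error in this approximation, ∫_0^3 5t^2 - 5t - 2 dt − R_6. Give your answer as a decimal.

Exact integral: ∫_0^3 f(t) dt = 16.5.
R_6 = 24.625.
Error = 16.5 − 24.625 = -8.125.

-8.125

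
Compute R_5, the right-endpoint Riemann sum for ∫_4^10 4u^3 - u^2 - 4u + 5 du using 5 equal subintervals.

11595.12

Δu = (10 − 4)/5 = 1.2.
Right endpoints: 5.2, 6.4, 7.6, 8.8, 10.
f(5.2) = 519.592, f(6.4) = 987.016, f(7.6) = 1672.744, f(8.8) = 2618.248, f(10) = 3865.
Sum = Δu · [f(5.2) + f(6.4) + f(7.6) + f(8.8) + f(10)].
Sum = 11595.12.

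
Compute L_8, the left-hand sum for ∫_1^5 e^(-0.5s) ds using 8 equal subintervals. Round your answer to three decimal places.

Δs = (5 − 1)/8 = 0.5.
Left endpoints: 1, 1.5, 2, 2.5, 3, 3.5, 4, 4.5.
f(1) ≈ 0.607, f(1.5) ≈ 0.472, f(2) ≈ 0.368, f(2.5) ≈ 0.287, f(3) ≈ 0.223, f(3.5) ≈ 0.174, f(4) ≈ 0.135, f(4.5) ≈ 0.105.
Sum = Δs · [f(1) + f(1.5) + f(2) + ...].
Sum ≈ 1.185.

1.185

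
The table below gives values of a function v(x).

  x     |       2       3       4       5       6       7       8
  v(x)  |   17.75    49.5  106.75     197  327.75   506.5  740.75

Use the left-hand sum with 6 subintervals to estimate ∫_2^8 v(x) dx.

Δx = 1.
Sum = 1·[17.75 + 49.5 + 106.75 + 197 + 327.75 + 506.5] = 1205.25.

1205.25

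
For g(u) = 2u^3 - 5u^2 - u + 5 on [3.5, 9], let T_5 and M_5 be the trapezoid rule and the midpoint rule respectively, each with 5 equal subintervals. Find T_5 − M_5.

54.071875

T_5 = 2091.1.
M_5 = 2037.028125.
T_5 − M_5 = 54.071875.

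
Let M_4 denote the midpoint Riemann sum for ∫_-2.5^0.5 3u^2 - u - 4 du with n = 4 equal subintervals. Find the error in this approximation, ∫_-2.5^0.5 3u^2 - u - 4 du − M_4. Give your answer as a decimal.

0.421875

Exact integral: ∫_-2.5^0.5 f(u) du = 6.75.
M_4 = 6.328125.
Error = 6.75 − 6.328125 = 0.421875.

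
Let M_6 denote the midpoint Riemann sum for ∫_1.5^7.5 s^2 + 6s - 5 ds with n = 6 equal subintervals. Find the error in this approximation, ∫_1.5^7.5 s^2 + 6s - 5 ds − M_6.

0.5

Exact integral: ∫_1.5^7.5 f(s) ds = 271.5.
M_6 = 271.
Error = 271.5 − 271 = 0.5.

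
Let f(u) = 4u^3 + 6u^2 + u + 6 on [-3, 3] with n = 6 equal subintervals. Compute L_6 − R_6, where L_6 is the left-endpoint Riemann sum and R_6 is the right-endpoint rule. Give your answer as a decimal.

-222

L_6 = 39.
R_6 = 261.
L_6 − R_6 = -222.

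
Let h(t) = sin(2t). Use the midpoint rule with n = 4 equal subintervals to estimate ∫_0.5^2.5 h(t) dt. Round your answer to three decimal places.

0.134

Δt = (2.5 − 0.5)/4 = 0.5.
Midpoints: 0.75, 1.25, 1.75, 2.25.
h(0.75) ≈ 0.997, h(1.25) ≈ 0.598, h(1.75) ≈ -0.351, h(2.25) ≈ -0.978.
Sum = Δt · [h(0.75) + h(1.25) + h(1.75) + h(2.25)].
Sum ≈ 0.134.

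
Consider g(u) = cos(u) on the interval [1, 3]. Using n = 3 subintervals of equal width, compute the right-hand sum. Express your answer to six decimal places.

-1.184316

Δu = (3 − 1)/3 = 2/3.
Right endpoints: 5/3, 7/3, 3.
g(5/3) ≈ -0.095724, g(7/3) ≈ -0.690758, g(3) ≈ -0.989992.
Sum = Δu · [g(5/3) + g(7/3) + g(3)].
Sum ≈ -1.184316.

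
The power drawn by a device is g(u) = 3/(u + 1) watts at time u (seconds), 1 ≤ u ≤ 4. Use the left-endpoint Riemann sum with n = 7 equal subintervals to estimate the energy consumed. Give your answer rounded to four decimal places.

Δu = (4 − 1)/7 = 3/7.
Left endpoints: 1, 10/7, 13/7, 16/7, 19/7, 22/7, 25/7.
g(1) = 1.5, g(10/7) = 21/17, g(13/7) = 1.05, g(16/7) = 21/23, g(19/7) = 21/26, g(22/7) = 21/29, g(25/7) = 0.65625.
Sum = Δu · [g(1) + g(10/7) + g(13/7) + ...].
Sum ≈ 2.9513.

2.9513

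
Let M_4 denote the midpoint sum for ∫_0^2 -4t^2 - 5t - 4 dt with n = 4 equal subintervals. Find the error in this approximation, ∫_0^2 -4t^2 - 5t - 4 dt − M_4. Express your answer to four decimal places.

-0.1667

Exact integral: ∫_0^2 f(t) dt ≈ -28.666667.
M_4 = -28.5.
Error ≈ -28.666667 − (-28.5) ≈ -0.1667.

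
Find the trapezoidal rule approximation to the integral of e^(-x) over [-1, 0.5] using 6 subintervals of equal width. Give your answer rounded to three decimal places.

Δx = (0.5 − (-1))/6 = 0.25.
f(-1) ≈ 2.718, f(-0.75) ≈ 2.117, f(-0.5) ≈ 1.649, f(-0.25) ≈ 1.284, f(0) ≈ 1.000, f(0.25) ≈ 0.779, f(0.5) ≈ 0.607.
T_6 = (Δx/2)·[f(x_0) + 2f(x_1) + ... + 2f(x_{5}) + f(x_6)].
Sum ≈ 2.123.

2.123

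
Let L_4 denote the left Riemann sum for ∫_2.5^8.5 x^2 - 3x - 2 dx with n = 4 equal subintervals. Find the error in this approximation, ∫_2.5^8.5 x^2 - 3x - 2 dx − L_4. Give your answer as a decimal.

33.75

Exact integral: ∫_2.5^8.5 f(x) dx = 88.5.
L_4 = 54.75.
Error = 88.5 − 54.75 = 33.75.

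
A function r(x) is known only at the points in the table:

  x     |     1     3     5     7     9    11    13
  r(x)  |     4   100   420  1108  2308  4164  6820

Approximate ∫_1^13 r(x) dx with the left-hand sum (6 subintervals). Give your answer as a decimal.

16208

Δx = 2.
Sum = 2·[4 + 100 + 420 + 1108 + 2308 + 4164] = 16208.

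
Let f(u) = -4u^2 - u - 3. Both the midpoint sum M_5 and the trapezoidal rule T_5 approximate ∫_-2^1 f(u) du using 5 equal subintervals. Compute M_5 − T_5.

M_5 = -19.14.
T_5 = -20.22.
M_5 − T_5 = 1.08.

1.08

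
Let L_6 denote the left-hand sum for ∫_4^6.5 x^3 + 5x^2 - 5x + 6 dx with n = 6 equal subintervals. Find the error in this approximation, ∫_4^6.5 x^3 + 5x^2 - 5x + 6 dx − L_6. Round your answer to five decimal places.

Exact integral: ∫_4^6.5 f(x) dx ≈ 682.6822917.
L_6 ≈ 615.5635127.
Error ≈ 682.6822917 − 615.5635127 ≈ 67.11878.

67.11878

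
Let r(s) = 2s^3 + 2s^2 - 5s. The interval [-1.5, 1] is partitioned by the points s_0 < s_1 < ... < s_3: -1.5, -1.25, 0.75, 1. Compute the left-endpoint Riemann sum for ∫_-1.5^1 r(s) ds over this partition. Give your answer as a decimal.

Subinterval widths: 0.25, 2, 0.25.
Left endpoints: -1.5, -1.25, 0.75.
r(-1.5) = 5.25, r(-1.25) = 5.46875, r(0.75) = -1.78125.
Sum = Σ Δs_i · r(s_i).
Sum = 11.8046875.

11.8046875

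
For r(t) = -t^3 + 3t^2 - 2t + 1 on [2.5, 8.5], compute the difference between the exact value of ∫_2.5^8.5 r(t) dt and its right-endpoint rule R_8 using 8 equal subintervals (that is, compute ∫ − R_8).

Exact integral: ∫_2.5^8.5 r(t) dt = -756.75.
R_8 = -919.03125.
Error = -756.75 − (-919.03125) = 162.28125.

162.28125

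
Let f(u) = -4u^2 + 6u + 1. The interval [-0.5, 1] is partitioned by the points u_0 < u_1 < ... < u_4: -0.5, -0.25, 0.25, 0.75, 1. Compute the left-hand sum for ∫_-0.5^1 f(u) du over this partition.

Subinterval widths: 0.25, 0.5, 0.5, 0.25.
Left endpoints: -0.5, -0.25, 0.25, 0.75.
f(-0.5) = -3, f(-0.25) = -0.75, f(0.25) = 2.25, f(0.75) = 3.25.
Sum = Σ Δu_i · f(u_i).
Sum = 0.8125.

0.8125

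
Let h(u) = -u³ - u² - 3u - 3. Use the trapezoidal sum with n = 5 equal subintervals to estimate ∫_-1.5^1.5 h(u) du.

-11.43

Δu = (1.5 − (-1.5))/5 = 0.6.
h(-1.5) = 2.625, h(-0.9) = -0.381, h(-0.3) = -2.163, h(0.3) = -4.017, h(0.9) = -7.239, h(1.5) = -13.125.
T_5 = (Δu/2)·[h(u_0) + 2h(u_1) + ... + 2h(u_{4}) + h(u_5)].
Sum = -11.43.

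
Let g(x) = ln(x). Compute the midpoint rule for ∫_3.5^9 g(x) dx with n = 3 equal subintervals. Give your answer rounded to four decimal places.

Δx = (9 − 3.5)/3 = 11/6.
Midpoints: 53/12, 6.25, 97/12.
g(53/12) ≈ 1.4854, g(6.25) ≈ 1.8326, g(97/12) ≈ 2.0898.
Sum = Δx · [g(53/12) + g(6.25) + g(97/12)].
Sum ≈ 9.9142.

9.9142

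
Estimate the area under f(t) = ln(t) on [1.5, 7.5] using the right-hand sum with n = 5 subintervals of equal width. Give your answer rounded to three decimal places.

Δt = (7.5 − 1.5)/5 = 1.2.
Right endpoints: 2.7, 3.9, 5.1, 6.3, 7.5.
f(2.7) ≈ 0.993, f(3.9) ≈ 1.361, f(5.1) ≈ 1.629, f(6.3) ≈ 1.841, f(7.5) ≈ 2.015.
Sum = Δt · [f(2.7) + f(3.9) + f(5.1) + f(6.3) + f(7.5)].
Sum ≈ 9.407.

9.407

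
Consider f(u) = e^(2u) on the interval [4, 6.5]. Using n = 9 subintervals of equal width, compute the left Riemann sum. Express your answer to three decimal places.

Δu = (6.5 − 4)/9 = 5/18.
Left endpoints: 4, 77/18, 41/9, 29/6, 46/9, 97/18, 17/3, 107/18, 56/9.
f(4) ≈ 2980.958, f(77/18) ≈ 5195.539, f(41/9) ≈ 9055.351, f(29/6) ≈ 15782.652, f(46/9) ≈ 27507.727, f(97/18) ≈ 47943.465, f(17/3) ≈ 83561.096, f(107/18) ≈ 145639.386, f(56/9) ≈ 253836.197.
Sum = Δu · [f(4) + f(77/18) + f(41/9) + ...].
Sum ≈ 164306.214.

164306.214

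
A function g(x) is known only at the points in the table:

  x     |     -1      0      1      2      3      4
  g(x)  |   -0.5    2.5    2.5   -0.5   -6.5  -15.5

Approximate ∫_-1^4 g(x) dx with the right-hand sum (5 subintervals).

-17.5

Δx = 1.
Sum = 1·[2.5 + 2.5 + (-0.5) + (-6.5) + (-15.5)] = -17.5.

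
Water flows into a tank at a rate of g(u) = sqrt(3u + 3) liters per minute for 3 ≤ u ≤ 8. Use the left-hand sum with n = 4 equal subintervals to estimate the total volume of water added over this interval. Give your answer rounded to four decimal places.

Δu = (8 − 3)/4 = 1.25.
Left endpoints: 3, 4.25, 5.5, 6.75.
g(3) ≈ 3.4641, g(4.25) ≈ 3.9686, g(5.5) ≈ 4.4159, g(6.75) ≈ 4.8218.
Sum = Δu · [g(3) + g(4.25) + g(5.5) + g(6.75)].
Sum ≈ 20.8380.

20.8380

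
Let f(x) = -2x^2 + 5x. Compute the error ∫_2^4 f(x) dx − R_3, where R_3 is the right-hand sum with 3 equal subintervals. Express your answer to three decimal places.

4.963

Exact integral: ∫_2^4 f(x) dx ≈ -7.33333.
R_3 ≈ -12.29630.
Error ≈ -7.33333 − (-12.29630) ≈ 4.963.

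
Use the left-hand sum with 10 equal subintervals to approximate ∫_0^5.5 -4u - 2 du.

-65.45

Δu = (5.5 − 0)/10 = 0.55.
Left endpoints: 0, 0.55, 1.1, 1.65, 2.2, 2.75, 3.3, 3.85, 4.4, 4.95.
f(0) = -2, f(0.55) = -4.2, f(1.1) = -6.4, f(1.65) = -8.6, f(2.2) = -10.8, f(2.75) = -13, f(3.3) = -15.2, f(3.85) = -17.4, f(4.4) = -19.6, f(4.95) = -21.8.
Sum = Δu · [f(0) + f(0.55) + f(1.1) + ...].
Sum = -65.45.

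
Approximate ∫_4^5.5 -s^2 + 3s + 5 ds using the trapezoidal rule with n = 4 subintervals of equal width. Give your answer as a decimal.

Δs = (5.5 − 4)/4 = 0.375.
f(4) = 1, f(4.375) = -1.015625, f(4.75) = -3.3125, f(5.125) = -5.890625, f(5.5) = -8.75.
T_4 = (Δs/2)·[f(s_0) + 2f(s_1) + 2f(s_2) + 2f(s_3) + f(s_4)].
Sum = -5.28515625.

-5.28515625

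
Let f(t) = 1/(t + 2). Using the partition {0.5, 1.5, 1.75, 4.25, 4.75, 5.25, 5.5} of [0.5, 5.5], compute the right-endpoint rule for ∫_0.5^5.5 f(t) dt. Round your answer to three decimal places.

0.929

Subinterval widths: 1, 0.25, 2.5, 0.5, 0.5, 0.25.
Right endpoints: 1.5, 1.75, 4.25, 4.75, 5.25, 5.5.
f(1.5) = 2/7, f(1.75) = 4/15, f(4.25) = 0.16, f(4.75) = 4/27, f(5.25) = 4/29, f(5.5) = 2/15.
Sum = Σ Δt_i · f(t_i).
Sum ≈ 0.929.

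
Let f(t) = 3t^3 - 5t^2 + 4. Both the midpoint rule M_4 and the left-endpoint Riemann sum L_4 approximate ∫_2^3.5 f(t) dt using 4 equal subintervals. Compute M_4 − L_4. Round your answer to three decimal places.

M_4 ≈ 48.07471.
L_4 ≈ 37.23340.
M_4 − L_4 ≈ 10.841.

10.841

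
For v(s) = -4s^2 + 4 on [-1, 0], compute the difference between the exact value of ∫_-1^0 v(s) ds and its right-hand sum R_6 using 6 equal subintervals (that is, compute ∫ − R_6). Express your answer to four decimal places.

-0.3148

Exact integral: ∫_-1^0 v(s) ds ≈ 2.666667.
R_6 ≈ 2.981481.
Error ≈ 2.666667 − 2.981481 ≈ -0.3148.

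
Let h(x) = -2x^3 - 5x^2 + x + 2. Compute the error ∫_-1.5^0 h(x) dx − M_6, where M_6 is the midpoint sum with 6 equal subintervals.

Exact integral: ∫_-1.5^0 h(x) dx = -1.21875.
M_6 = -1.21484375.
Error = -1.21875 − (-1.21484375) = -0.00390625.

-0.00390625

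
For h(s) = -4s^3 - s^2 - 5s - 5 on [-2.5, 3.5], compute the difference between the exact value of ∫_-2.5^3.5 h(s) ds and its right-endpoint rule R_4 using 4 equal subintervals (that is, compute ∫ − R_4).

218.25

Exact integral: ∫_-2.5^3.5 h(s) ds = -175.5.
R_4 = -393.75.
Error = -175.5 − (-393.75) = 218.25.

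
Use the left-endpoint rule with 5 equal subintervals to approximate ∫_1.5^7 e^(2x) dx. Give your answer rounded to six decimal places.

Δx = (7 − 1.5)/5 = 1.1.
Left endpoints: 1.5, 2.6, 3.7, 4.8, 5.9.
f(1.5) ≈ 20.085537, f(2.6) ≈ 181.272242, f(3.7) ≈ 1635.984430, f(4.8) ≈ 14764.781566, f(5.9) ≈ 133252.352946.
Sum = Δx · [f(1.5) + f(2.6) + f(3.7) + f(4.8) + f(5.9)].
Sum ≈ 164839.924392.

164839.924392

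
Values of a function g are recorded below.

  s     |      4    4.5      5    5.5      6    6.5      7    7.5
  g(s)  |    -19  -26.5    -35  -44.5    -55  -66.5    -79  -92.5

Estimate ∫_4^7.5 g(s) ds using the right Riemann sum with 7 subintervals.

-199.5

Δs = 0.5.
Sum = 0.5·[(-26.5) + (-35) + (-44.5) + (-55) + (-66.5) + (-79) + (-92.5)] = -199.5.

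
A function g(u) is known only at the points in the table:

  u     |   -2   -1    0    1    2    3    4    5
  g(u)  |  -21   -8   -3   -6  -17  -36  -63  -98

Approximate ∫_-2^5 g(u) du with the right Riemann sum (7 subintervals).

-231

Δu = 1.
Sum = 1·[(-8) + (-3) + (-6) + (-17) + (-36) + (-63) + (-98)] = -231.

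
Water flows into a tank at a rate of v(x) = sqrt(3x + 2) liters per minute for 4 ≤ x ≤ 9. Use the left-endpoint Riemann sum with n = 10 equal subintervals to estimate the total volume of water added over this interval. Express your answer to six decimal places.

22.650259

Δx = (9 − 4)/10 = 0.5.
Left endpoints: 4, 4.5, 5, 5.5, 6, 6.5, 7, 7.5, 8, 8.5.
v(4) ≈ 3.741657, v(4.5) ≈ 3.937004, v(5) ≈ 4.123106, v(5.5) ≈ 4.301163, v(6) ≈ 4.472136, v(6.5) ≈ 4.636809, v(7) ≈ 4.795832, v(7.5) ≈ 4.949747, v(8) ≈ 5.099020, v(8.5) ≈ 5.244044.
Sum = Δx · [v(4) + v(4.5) + v(5) + ...].
Sum ≈ 22.650259.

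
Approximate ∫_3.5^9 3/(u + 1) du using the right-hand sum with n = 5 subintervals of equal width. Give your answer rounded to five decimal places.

Δu = (9 − 3.5)/5 = 1.1.
Right endpoints: 4.6, 5.7, 6.8, 7.9, 9.
f(4.6) = 15/28, f(5.7) = 30/67, f(6.8) = 5/13, f(7.9) = 30/89, f(9) = 0.3.
Sum = Δu · [f(4.6) + f(5.7) + f(6.8) + f(7.9) + f(9)].
Sum ≈ 2.20569.

2.20569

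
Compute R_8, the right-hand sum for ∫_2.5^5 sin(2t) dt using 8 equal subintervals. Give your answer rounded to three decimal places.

0.608

Δt = (5 − 2.5)/8 = 0.3125.
Right endpoints: 2.8125, 3.125, 3.4375, 3.75, 4.0625, 4.375, 4.6875, 5.
f(2.8125) ≈ -0.612, f(3.125) ≈ -0.033, f(3.4375) ≈ 0.558, f(3.75) ≈ 0.938, f(4.0625) ≈ 0.963, f(4.375) ≈ 0.625, f(4.6875) ≈ 0.050, f(5) ≈ -0.544.
Sum = Δt · [f(2.8125) + f(3.125) + f(3.4375) + ...].
Sum ≈ 0.608.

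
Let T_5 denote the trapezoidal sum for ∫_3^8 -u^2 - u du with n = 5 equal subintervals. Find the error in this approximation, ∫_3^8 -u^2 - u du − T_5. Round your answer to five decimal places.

Exact integral: ∫_3^8 f(u) du ≈ -189.1666667.
T_5 = -190.
Error ≈ -189.1666667 − (-190) ≈ 0.83333.

0.83333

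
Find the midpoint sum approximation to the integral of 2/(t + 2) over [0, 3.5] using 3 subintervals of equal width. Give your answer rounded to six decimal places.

Δt = (3.5 − 0)/3 = 7/6.
Midpoints: 7/12, 1.75, 35/12.
f(7/12) = 24/31, f(1.75) = 8/15, f(35/12) = 24/59.
Sum = Δt · [f(7/12) + f(1.75) + f(35/12)].
Sum ≈ 2.000024.

2.000024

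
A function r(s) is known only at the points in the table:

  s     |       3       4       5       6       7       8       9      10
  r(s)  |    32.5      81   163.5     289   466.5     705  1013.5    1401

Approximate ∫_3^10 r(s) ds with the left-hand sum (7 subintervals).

2751

Δs = 1.
Sum = 1·[32.5 + 81 + 163.5 + 289 + 466.5 + 705 + 1013.5] = 2751.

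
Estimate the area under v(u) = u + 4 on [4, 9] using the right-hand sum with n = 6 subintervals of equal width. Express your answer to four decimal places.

54.5833

Δu = (9 − 4)/6 = 5/6.
Right endpoints: 29/6, 17/3, 6.5, 22/3, 49/6, 9.
v(29/6) = 53/6, v(17/3) = 29/3, v(6.5) = 10.5, v(22/3) = 34/3, v(49/6) = 73/6, v(9) = 13.
Sum = Δu · [v(29/6) + v(17/3) + v(6.5) + ...].
Sum ≈ 54.5833.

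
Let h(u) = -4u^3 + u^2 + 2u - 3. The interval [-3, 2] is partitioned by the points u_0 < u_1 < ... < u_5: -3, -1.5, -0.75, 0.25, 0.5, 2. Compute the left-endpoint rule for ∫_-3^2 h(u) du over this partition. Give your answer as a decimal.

Subinterval widths: 1.5, 0.75, 1, 0.25, 1.5.
Left endpoints: -3, -1.5, -0.75, 0.25, 0.5.
h(-3) = 108, h(-1.5) = 9.75, h(-0.75) = -2.25, h(0.25) = -2.5, h(0.5) = -2.25.
Sum = Σ Δu_i · h(u_i).
Sum = 163.0625.

163.0625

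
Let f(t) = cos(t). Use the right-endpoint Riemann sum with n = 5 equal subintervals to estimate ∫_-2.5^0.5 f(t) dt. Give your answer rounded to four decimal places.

1.5490

Δt = (0.5 − (-2.5))/5 = 0.6.
Right endpoints: -1.9, -1.3, -0.7, -0.1, 0.5.
f(-1.9) ≈ -0.3233, f(-1.3) ≈ 0.2675, f(-0.7) ≈ 0.7648, f(-0.1) ≈ 0.9950, f(0.5) ≈ 0.8776.
Sum = Δt · [f(-1.9) + f(-1.3) + f(-0.7) + f(-0.1) + f(0.5)].
Sum ≈ 1.5490.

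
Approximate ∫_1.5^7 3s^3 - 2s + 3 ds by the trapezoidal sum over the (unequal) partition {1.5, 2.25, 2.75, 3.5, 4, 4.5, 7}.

Subinterval widths: 0.75, 0.5, 0.75, 0.5, 0.5, 2.5.
f(1.5) = 10.125, f(2.25) = 32.671875, f(2.75) = 59.890625, f(3.5) = 124.625, f(4) = 187, f(4.5) = 267.375, f(7) = 1018.
On each subinterval the trapezoid contributes (Δs_i/2)·[f(s_{i-1}) + f(s_i)].
Sum = 1906.6015625.

1906.6015625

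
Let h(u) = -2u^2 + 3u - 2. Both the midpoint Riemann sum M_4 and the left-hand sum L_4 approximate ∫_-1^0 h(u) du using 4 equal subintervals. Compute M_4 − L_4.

M_4 = -4.15625.
L_4 = -4.8125.
M_4 − L_4 = 0.65625.

0.65625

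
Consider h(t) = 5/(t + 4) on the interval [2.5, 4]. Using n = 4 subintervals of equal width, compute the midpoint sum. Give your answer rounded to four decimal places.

Δt = (4 − 2.5)/4 = 0.375.
Midpoints: 2.6875, 3.0625, 3.4375, 3.8125.
h(2.6875) = 80/107, h(3.0625) = 80/113, h(3.4375) = 80/119, h(3.8125) = 0.64.
Sum = Δt · [h(2.6875) + h(3.0625) + h(3.4375) + h(3.8125)].
Sum ≈ 1.0380.

1.0380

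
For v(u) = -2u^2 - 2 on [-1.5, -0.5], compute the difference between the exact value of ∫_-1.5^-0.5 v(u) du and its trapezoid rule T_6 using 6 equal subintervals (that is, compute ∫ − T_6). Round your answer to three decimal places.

0.009

Exact integral: ∫_-1.5^-0.5 v(u) du ≈ -4.16667.
T_6 ≈ -4.17593.
Error ≈ -4.16667 − (-4.17593) ≈ 0.009.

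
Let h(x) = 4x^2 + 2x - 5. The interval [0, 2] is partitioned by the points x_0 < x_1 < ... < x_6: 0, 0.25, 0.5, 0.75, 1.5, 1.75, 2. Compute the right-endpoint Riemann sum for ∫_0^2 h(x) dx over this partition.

9.5625

Subinterval widths: 0.25, 0.25, 0.25, 0.75, 0.25, 0.25.
Right endpoints: 0.25, 0.5, 0.75, 1.5, 1.75, 2.
h(0.25) = -4.25, h(0.5) = -3, h(0.75) = -1.25, h(1.5) = 7, h(1.75) = 10.75, h(2) = 15.
Sum = Σ Δx_i · h(x_i).
Sum = 9.5625.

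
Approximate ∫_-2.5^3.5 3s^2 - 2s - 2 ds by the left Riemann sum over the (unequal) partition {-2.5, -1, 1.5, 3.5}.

Subinterval widths: 1.5, 2.5, 2.
Left endpoints: -2.5, -1, 1.5.
f(-2.5) = 21.75, f(-1) = 3, f(1.5) = 1.75.
Sum = Σ Δs_i · f(s_i).
Sum = 43.625.

43.625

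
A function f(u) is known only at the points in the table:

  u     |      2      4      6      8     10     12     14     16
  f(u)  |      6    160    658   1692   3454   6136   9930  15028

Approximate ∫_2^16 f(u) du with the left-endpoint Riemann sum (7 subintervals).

Δu = 2.
Sum = 2·[6 + 160 + 658 + 1692 + 3454 + 6136 + 9930] = 44072.

44072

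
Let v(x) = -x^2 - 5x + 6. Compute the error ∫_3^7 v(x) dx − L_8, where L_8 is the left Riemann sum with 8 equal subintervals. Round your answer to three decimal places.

Exact integral: ∫_3^7 v(x) dx ≈ -181.33333.
L_8 = -166.5.
Error ≈ -181.33333 − (-166.5) ≈ -14.833.

-14.833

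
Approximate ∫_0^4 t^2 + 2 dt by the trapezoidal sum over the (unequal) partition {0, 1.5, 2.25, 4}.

Subinterval widths: 1.5, 0.75, 1.75.
f(0) = 2, f(1.5) = 4.25, f(2.25) = 7.0625, f(4) = 18.
On each subinterval the trapezoid contributes (Δt_i/2)·[f(t_{i-1}) + f(t_i)].
Sum = 30.859375.

30.859375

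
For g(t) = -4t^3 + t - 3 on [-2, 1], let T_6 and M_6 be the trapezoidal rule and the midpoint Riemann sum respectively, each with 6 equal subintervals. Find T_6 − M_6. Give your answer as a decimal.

1.125

T_6 = 5.25.
M_6 = 4.125.
T_6 − M_6 = 1.125.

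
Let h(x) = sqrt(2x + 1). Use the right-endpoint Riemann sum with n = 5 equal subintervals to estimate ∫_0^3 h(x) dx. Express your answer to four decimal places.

6.3156

Δx = (3 − 0)/5 = 0.6.
Right endpoints: 0.6, 1.2, 1.8, 2.4, 3.
h(0.6) ≈ 1.4832, h(1.2) ≈ 1.8439, h(1.8) ≈ 2.1448, h(2.4) ≈ 2.4083, h(3) ≈ 2.6458.
Sum = Δx · [h(0.6) + h(1.2) + h(1.8) + h(2.4) + h(3)].
Sum ≈ 6.3156.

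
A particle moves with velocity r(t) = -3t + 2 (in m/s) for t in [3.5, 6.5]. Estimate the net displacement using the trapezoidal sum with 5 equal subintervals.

-39

Δt = (6.5 − 3.5)/5 = 0.6.
r(3.5) = -8.5, r(4.1) = -10.3, r(4.7) = -12.1, r(5.3) = -13.9, r(5.9) = -15.7, r(6.5) = -17.5.
T_5 = (Δt/2)·[r(t_0) + 2r(t_1) + ... + 2r(t_{4}) + r(t_5)].
Sum = -39.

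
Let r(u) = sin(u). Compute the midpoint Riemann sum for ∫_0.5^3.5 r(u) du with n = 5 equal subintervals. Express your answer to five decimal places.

Δu = (3.5 − 0.5)/5 = 0.6.
Midpoints: 0.8, 1.4, 2, 2.6, 3.2.
r(0.8) ≈ 0.71736, r(1.4) ≈ 0.98545, r(2) ≈ 0.90930, r(2.6) ≈ 0.51550, r(3.2) ≈ -0.05837.
Sum = Δu · [r(0.8) + r(1.4) + r(2) + r(2.6) + r(3.2)].
Sum ≈ 1.84154.

1.84154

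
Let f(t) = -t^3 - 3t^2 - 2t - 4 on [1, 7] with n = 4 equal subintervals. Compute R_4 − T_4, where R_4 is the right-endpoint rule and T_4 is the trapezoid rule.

-373.5

R_4 = -1421.25.
T_4 = -1047.75.
R_4 − T_4 = -373.5.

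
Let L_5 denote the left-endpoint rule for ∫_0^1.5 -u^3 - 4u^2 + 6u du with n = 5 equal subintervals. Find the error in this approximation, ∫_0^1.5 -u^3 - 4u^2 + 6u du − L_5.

Exact integral: ∫_0^1.5 f(u) du = 0.984375.
L_5 = 1.35.
Error = 0.984375 − 1.35 = -0.365625.

-0.365625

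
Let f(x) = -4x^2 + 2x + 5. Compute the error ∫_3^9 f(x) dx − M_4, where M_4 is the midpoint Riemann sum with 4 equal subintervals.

-4.5

Exact integral: ∫_3^9 f(x) dx = -834.
M_4 = -829.5.
Error = -834 − (-829.5) = -4.5.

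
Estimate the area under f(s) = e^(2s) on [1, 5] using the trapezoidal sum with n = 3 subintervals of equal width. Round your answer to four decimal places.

Δs = (5 − 1)/3 = 4/3.
f(1) ≈ 7.3891, f(7/3) ≈ 106.3427, f(11/3) ≈ 1530.4749, f(5) ≈ 22026.4658.
T_3 = (Δs/2)·[f(s_0) + 2f(s_1) + 2f(s_2) + f(s_3)].
Sum ≈ 16871.6600.

16871.6600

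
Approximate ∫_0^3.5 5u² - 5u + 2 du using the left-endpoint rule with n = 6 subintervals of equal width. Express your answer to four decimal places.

36.0654

Δu = (3.5 − 0)/6 = 7/12.
Left endpoints: 0, 7/12, 7/6, 1.75, 7/3, 35/12.
f(0) = 2, f(7/12) = 113/144, f(7/6) = 107/36, f(1.75) = 8.5625, f(7/3) = 158/9, f(35/12) = 4313/144.
Sum = Δu · [f(0) + f(7/12) + f(7/6) + ...].
Sum ≈ 36.0654.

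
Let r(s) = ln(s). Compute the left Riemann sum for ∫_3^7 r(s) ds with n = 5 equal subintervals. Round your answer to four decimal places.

5.9765

Δs = (7 − 3)/5 = 0.8.
Left endpoints: 3, 3.8, 4.6, 5.4, 6.2.
r(3) ≈ 1.0986, r(3.8) ≈ 1.3350, r(4.6) ≈ 1.5261, r(5.4) ≈ 1.6864, r(6.2) ≈ 1.8245.
Sum = Δs · [r(3) + r(3.8) + r(4.6) + r(5.4) + r(6.2)].
Sum ≈ 5.9765.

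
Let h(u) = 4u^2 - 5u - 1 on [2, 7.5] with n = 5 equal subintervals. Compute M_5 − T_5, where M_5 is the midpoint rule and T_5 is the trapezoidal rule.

-6.655

M_5 = 413.49.
T_5 = 420.145.
M_5 − T_5 = -6.655.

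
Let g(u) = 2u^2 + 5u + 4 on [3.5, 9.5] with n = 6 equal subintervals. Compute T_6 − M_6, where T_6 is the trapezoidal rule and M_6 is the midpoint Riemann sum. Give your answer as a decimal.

3

T_6 = 764.
M_6 = 761.
T_6 − M_6 = 3.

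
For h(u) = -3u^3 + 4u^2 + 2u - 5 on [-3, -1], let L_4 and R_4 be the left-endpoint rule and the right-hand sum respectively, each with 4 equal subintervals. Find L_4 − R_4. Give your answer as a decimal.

53

L_4 = 105.
R_4 = 52.
L_4 − R_4 = 53.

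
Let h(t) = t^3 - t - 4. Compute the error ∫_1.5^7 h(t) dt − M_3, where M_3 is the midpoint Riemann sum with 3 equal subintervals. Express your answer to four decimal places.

19.6415

Exact integral: ∫_1.5^7 h(t) dt = 553.609375.
M_3 ≈ 533.967882.
Error ≈ 553.609375 − 533.967882 ≈ 19.6415.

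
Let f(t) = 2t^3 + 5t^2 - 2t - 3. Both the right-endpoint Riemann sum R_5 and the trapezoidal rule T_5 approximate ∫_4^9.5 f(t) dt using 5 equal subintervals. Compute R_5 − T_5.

R_5 = 6297.39.
T_5 = 5226.54.
R_5 − T_5 = 1070.85.

1070.85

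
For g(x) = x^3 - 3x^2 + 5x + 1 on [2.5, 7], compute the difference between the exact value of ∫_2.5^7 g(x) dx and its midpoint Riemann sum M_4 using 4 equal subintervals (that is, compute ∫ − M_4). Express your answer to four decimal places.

Exact integral: ∫_2.5^7 g(x) dx = 374.484375.
M_4 ≈ 369.145020.
Error ≈ 374.484375 − 369.145020 ≈ 5.3394.

5.3394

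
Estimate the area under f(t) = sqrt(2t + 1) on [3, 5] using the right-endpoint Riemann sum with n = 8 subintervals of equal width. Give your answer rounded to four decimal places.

6.0710

Δt = (5 − 3)/8 = 0.25.
Right endpoints: 3.25, 3.5, 3.75, 4, 4.25, 4.5, 4.75, 5.
f(3.25) ≈ 2.7386, f(3.5) ≈ 2.8284, f(3.75) ≈ 2.9155, f(4) ≈ 3.0000, f(4.25) ≈ 3.0822, f(4.5) ≈ 3.1623, f(4.75) ≈ 3.2404, f(5) ≈ 3.3166.
Sum = Δt · [f(3.25) + f(3.5) + f(3.75) + ...].
Sum ≈ 6.0710.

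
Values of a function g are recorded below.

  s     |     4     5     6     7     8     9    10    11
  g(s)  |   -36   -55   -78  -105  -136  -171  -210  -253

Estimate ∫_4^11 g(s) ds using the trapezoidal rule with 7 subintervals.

Δs = 1.
T_7 = (1/2)·[(-36) + 2·(-55) + 2·(-78) + 2·(-105) + 2·(-136) + 2·(-171) + 2·(-210) + (-253)] = -899.5.

-899.5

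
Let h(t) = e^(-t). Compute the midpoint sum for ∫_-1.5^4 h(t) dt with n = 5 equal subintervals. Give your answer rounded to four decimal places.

Δt = (4 − (-1.5))/5 = 1.1.
Midpoints: -0.95, 0.15, 1.25, 2.35, 3.45.
h(-0.95) ≈ 2.5857, h(0.15) ≈ 0.8607, h(1.25) ≈ 0.2865, h(2.35) ≈ 0.0954, h(3.45) ≈ 0.0317.
Sum = Δt · [h(-0.95) + h(0.15) + h(1.25) + h(2.35) + h(3.45)].
Sum ≈ 4.2460.

4.2460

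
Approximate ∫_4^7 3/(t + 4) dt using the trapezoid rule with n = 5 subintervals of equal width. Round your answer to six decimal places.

0.956023

Δt = (7 − 4)/5 = 0.6.
f(4) = 0.375, f(4.6) = 15/43, f(5.2) = 15/46, f(5.8) = 15/49, f(6.4) = 15/52, f(7) = 3/11.
T_5 = (Δt/2)·[f(t_0) + 2f(t_1) + ... + 2f(t_{4}) + f(t_5)].
Sum ≈ 0.956023.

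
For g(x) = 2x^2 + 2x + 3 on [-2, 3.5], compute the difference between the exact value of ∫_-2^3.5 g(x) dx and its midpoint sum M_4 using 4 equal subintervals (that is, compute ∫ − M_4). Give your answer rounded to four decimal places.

Exact integral: ∫_-2^3.5 g(x) dx ≈ 58.666667.
M_4 = 56.93359375.
Error ≈ 58.666667 − 56.93359375 ≈ 1.7331.

1.7331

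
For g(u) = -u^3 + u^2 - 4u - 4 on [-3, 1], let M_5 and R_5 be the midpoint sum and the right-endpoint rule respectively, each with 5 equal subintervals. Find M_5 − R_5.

18.24

M_5 = 28.48.
R_5 = 10.24.
M_5 − R_5 = 18.24.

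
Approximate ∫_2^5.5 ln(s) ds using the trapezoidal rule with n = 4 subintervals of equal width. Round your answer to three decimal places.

Δs = (5.5 − 2)/4 = 0.875.
f(2) ≈ 0.693, f(2.875) ≈ 1.056, f(3.75) ≈ 1.322, f(4.625) ≈ 1.531, f(5.5) ≈ 1.705.
T_4 = (Δs/2)·[f(s_0) + 2f(s_1) + 2f(s_2) + 2f(s_3) + f(s_4)].
Sum ≈ 4.470.

4.470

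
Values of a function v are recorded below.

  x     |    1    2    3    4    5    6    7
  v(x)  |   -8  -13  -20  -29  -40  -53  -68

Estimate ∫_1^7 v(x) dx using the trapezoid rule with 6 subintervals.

-193

Δx = 1.
T_6 = (1/2)·[(-8) + 2·(-13) + 2·(-20) + 2·(-29) + 2·(-40) + 2·(-53) + (-68)] = -193.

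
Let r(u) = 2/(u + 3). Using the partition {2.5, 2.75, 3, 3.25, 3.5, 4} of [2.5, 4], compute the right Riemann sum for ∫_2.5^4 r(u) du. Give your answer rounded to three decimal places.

0.470

Subinterval widths: 0.25, 0.25, 0.25, 0.25, 0.5.
Right endpoints: 2.75, 3, 3.25, 3.5, 4.
r(2.75) = 8/23, r(3) = 1/3, r(3.25) = 0.32, r(3.5) = 4/13, r(4) = 2/7.
Sum = Σ Δu_i · r(u_i).
Sum ≈ 0.470.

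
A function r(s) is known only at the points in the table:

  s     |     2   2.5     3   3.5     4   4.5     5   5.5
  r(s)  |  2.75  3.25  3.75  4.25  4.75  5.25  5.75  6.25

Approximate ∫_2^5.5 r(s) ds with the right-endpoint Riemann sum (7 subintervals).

16.625

Δs = 0.5.
Sum = 0.5·[3.25 + 3.75 + 4.25 + 4.75 + 5.25 + 5.75 + 6.25] = 16.625.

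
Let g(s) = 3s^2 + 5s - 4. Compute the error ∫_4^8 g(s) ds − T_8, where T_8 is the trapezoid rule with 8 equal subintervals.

-0.5

Exact integral: ∫_4^8 g(s) ds = 552.
T_8 = 552.5.
Error = 552 − 552.5 = -0.5.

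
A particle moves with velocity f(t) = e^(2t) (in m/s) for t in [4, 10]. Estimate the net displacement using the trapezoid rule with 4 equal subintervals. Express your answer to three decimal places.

402002279.045

Δt = (10 − 4)/4 = 1.5.
f(4) ≈ 2980.958, f(5.5) ≈ 59874.142, f(7) ≈ 1202604.284, f(8.5) ≈ 24154952.754, f(10) ≈ 485165195.410.
T_4 = (Δt/2)·[f(t_0) + 2f(t_1) + 2f(t_2) + 2f(t_3) + f(t_4)].
Sum ≈ 402002279.045.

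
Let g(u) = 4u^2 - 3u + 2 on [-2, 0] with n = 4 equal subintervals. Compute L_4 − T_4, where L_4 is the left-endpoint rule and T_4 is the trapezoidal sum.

5.5

L_4 = 26.5.
T_4 = 21.
L_4 − T_4 = 5.5.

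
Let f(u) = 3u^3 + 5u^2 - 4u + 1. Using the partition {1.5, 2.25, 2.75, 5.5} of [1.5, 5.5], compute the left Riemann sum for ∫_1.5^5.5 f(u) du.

Subinterval widths: 0.75, 0.5, 2.75.
Left endpoints: 1.5, 2.25, 2.75.
f(1.5) = 16.375, f(2.25) = 51.484375, f(2.75) = 90.203125.
Sum = Σ Δu_i · f(u_i).
Sum = 286.08203125.

286.08203125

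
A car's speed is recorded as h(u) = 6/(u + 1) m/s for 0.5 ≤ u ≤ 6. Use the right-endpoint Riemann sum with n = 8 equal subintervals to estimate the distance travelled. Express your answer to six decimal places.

Δu = (6 − 0.5)/8 = 0.6875.
Right endpoints: 1.1875, 1.875, 2.5625, 3.25, 3.9375, 4.625, 5.3125, 6.
h(1.1875) = 96/35, h(1.875) = 48/23, h(2.5625) = 32/19, h(3.25) = 24/17, h(3.9375) = 96/79, h(4.625) = 16/15, h(5.3125) = 96/101, h(6) = 6/7.
Sum = Δu · [h(1.1875) + h(1.875) + h(2.5625) + ...].
Sum ≈ 8.260507.

8.260507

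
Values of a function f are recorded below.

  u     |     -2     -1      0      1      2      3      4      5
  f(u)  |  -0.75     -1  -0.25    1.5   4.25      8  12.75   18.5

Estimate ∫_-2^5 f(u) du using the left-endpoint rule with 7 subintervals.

24.5

Δu = 1.
Sum = 1·[(-0.75) + (-1) + (-0.25) + 1.5 + 4.25 + 8 + 12.75] = 24.5.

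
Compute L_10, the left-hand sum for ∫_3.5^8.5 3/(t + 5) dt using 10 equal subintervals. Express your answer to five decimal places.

1.42107

Δt = (8.5 − 3.5)/10 = 0.5.
Left endpoints: 3.5, 4, 4.5, 5, 5.5, 6, 6.5, 7, 7.5, 8.
f(3.5) = 6/17, f(4) = 1/3, f(4.5) = 6/19, f(5) = 0.3, f(5.5) = 2/7, f(6) = 3/11, f(6.5) = 6/23, f(7) = 0.25, f(7.5) = 0.24, f(8) = 3/13.
Sum = Δt · [f(3.5) + f(4) + f(4.5) + ...].
Sum ≈ 1.42107.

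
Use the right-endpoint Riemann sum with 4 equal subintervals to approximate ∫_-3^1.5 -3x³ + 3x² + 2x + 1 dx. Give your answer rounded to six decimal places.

36.747070

Δx = (1.5 − (-3))/4 = 1.125.
Right endpoints: -1.875, -0.75, 0.375, 1.5.
f(-1.875) = 14117/512, f(-0.75) = 2.453125, f(0.375) = 1031/512, f(1.5) = 0.625.
Sum = Δx · [f(-1.875) + f(-0.75) + f(0.375) + f(1.5)].
Sum ≈ 36.747070.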